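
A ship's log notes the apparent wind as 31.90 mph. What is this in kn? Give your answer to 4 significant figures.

27.72 kt

1 mph = 0.868976 kt, so 31.90 × 0.868976 = 27.72 kt.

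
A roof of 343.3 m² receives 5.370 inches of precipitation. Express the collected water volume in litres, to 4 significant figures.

Depth: 5.370 in × 25.4 = 136.398 mm.
1 mm over 1 m² is 1 L, so volume = 136.398 × 343.3 = 46825.433 L ≈ 46830 L.

46830 litres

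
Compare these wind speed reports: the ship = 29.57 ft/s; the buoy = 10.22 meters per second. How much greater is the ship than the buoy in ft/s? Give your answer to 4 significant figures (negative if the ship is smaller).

-3.960 ft/s

the buoy: 10.22 m/s = 33.53018 ft/s.
Difference: 29.57000 − 33.53018 = -3.960 ft/s.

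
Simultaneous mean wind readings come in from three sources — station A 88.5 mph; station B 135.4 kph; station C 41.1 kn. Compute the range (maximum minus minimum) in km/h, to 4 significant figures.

66.31 km/h

station A: 88.5 mph = 142.4269 km/h.
station C: 41.1 kt = 76.1172 km/h.
Spread: 142.4269 − 76.1172 = 66.31 km/h.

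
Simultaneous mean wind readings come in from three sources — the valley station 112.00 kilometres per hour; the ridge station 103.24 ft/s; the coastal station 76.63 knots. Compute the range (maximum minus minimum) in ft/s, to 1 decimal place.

the valley station: 112.00 km/h = 102.071 ft/s.
the coastal station: 76.63 kt = 129.337 ft/s.
Spread: 129.337 − 102.071 = 27.3 ft/s.

27.3 ft/s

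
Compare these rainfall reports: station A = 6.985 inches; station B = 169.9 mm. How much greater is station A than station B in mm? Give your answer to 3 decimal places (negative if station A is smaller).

7.519 mm

station A: 6.985 in = 177.41900 mm.
Difference: 177.41900 − 169.90000 = 7.519 mm.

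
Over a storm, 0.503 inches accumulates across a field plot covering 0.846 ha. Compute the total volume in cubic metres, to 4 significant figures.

108.1 cubic metres

Depth: 0.503 in × 25.4 = 12.7762 mm.
Area: 0.846 ha = 8460 m².
1 mm over 1 m² is 1 L, so volume = 12.7762 × 8460 = 108086.65 L = 108.1 m³.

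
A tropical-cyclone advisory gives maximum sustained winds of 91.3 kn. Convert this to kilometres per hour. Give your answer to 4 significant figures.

169.1 km/h

1 kt = 1.852 km/h, so 91.3 × 1.852 = 169.1 km/h.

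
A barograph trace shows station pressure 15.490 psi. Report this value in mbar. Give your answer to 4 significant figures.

1068 mb

1 psi = 68.9476 mb, so 15.490 × 68.9476 = 1068 mb.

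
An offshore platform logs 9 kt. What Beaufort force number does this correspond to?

9 kt lies in the Beaufort 3 band (gentle breeze, 7–10 kt).

Beaufort force 3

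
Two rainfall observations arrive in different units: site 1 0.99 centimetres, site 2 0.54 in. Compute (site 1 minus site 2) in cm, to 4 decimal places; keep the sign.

-0.3816 cm

site 2: 0.54 in = 1.371600 cm.
Difference: 0.990000 − 1.371600 = -0.3816 cm.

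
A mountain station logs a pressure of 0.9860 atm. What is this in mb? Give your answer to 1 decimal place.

999.1 mb

1 atm = 1013.25 mb, so 0.9860 × 1013.25 = 999.1 mb.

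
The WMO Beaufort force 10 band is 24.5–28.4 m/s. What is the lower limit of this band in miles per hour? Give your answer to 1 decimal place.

54.8 mph

24.5–28.4 m/s × 2.237 = 54.8–63.5 mph.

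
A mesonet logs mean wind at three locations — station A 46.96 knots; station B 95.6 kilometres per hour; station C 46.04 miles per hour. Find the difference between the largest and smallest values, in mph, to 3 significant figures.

13.4 mph

station A: 46.96 kt = 54.041 mph.
station B: 95.6 km/h = 59.403 mph.
Spread: 59.403 − 46.040 = 13.4 mph.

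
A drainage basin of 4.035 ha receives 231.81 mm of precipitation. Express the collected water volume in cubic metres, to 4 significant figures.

Area: 4.035 ha = 40350 m².
1 mm over 1 m² is 1 L, so volume = 231.81 × 40350 = 9353533.5 L = 9354 m³.

9354 cubic metres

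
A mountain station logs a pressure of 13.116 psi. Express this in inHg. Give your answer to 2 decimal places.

26.70 inHg

1 psi = 2.03602 inHg, so 13.116 × 2.03602 = 26.70 inHg.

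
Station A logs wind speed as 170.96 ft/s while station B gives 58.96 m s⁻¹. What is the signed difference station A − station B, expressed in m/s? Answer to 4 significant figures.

station A: 170.96 ft/s = 52.10861 m/s.
Difference: 52.10861 − 58.96000 = -6.851 m/s.

-6.851 m/s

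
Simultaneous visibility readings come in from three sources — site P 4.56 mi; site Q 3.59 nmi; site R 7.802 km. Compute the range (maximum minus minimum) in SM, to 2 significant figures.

0.72 SM

site Q: 3.59 nmi = 4.1313 SM.
site R: 7.802 km = 4.8479 SM.
Spread: 4.8479 − 4.1313 = 0.72 SM.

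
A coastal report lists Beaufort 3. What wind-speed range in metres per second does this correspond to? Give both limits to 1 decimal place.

3.4 to 5.4 m/s

Beaufort 3 (gentle breeze) spans 3.4–5.4 m/s.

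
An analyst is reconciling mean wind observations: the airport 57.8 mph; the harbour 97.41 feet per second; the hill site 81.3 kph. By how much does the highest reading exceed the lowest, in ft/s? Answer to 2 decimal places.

23.32 ft/s

the airport: 57.8 mph = 84.7733 ft/s.
the hill site: 81.3 km/h = 74.0923 ft/s.
Spread: 97.4100 − 74.0923 = 23.32 ft/s.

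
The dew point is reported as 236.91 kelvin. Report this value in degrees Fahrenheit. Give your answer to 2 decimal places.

First to °C: -36.24 °C.
Then to °F: -33.23 °F.

-33.23 °F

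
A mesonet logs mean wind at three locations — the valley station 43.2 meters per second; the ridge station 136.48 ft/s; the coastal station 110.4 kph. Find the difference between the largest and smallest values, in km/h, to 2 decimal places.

the valley station: 43.2 m/s = 155.5200 km/h.
the ridge station: 136.48 ft/s = 149.7568 km/h.
Spread: 155.5200 − 110.4000 = 45.12 km/h.

45.12 km/h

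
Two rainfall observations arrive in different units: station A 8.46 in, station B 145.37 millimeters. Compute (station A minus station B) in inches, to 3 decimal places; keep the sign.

station B: 145.37 mm = 5.72323 in.
Difference: 8.46000 − 5.72323 = 2.737 in.

2.737 in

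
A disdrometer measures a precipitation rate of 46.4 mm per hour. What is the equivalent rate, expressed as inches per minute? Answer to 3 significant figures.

46.4 mm/hour × 0.0393701 in/mm × 0.0166667 hour/minute = 0.0304 in/minute.

0.0304 in/minute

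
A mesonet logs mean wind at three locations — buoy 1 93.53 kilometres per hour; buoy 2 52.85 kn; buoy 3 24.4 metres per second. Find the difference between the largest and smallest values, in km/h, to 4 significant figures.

buoy 2: 52.85 kt = 97.8782 km/h.
buoy 3: 24.4 m/s = 87.8400 km/h.
Spread: 97.8782 − 87.8400 = 10.04 km/h.

10.04 km/h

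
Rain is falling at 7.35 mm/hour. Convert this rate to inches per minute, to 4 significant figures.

7.35 mm/hour × 0.0393701 in/mm × 0.0166667 hour/minute = 0.004823 in/minute.

0.004823 in/minute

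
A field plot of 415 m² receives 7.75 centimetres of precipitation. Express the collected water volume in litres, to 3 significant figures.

32200 litres

Depth: 7.75 cm × 10 = 77.5 mm.
1 mm over 1 m² is 1 L, so volume = 77.5 × 415 = 32162.5 L ≈ 32200 L.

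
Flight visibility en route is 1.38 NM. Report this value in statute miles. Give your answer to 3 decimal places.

1 nmi = 1.15078 SM, so 1.38 × 1.15078 = 1.588 SM.

1.588 SM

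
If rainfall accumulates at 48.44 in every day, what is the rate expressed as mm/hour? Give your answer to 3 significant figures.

51.3 mm/hour

48.44 in/day × 25.4 mm/in × 0.0416667 day/hour = 51.3 mm/hour.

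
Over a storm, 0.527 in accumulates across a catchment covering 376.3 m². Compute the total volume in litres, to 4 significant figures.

5037 litres

Depth: 0.527 in × 25.4 = 13.3858 mm.
1 mm over 1 m² is 1 L, so volume = 13.3858 × 376.3 = 5037.0765 L ≈ 5037 L.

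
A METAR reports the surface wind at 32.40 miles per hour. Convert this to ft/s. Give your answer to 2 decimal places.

47.52 ft/s

1 mph = 1.46667 ft/s, so 32.40 × 1.46667 = 47.52 ft/s.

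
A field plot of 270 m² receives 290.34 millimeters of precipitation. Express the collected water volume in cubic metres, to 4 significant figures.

78.39 cubic metres

1 mm over 1 m² is 1 L, so volume = 290.34 × 270 = 78391.8 L = 78.39 m³.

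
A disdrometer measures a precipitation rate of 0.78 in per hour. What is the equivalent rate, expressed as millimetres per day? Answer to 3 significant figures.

0.78 in/hour × 25.4 mm/in × 24 hour/day = 475 mm/day.

475 mm/day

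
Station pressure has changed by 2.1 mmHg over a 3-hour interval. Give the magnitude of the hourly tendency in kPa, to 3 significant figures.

2.1 mmHg / 3 h × 0.133322 kPa/mmHg = 0.0933 kPa/h.

0.0933 kPa per hour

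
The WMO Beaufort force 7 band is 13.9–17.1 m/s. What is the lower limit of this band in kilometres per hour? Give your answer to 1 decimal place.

50.0 km/h

13.9–17.1 m/s × 3.6 = 50.0–61.6 km/h.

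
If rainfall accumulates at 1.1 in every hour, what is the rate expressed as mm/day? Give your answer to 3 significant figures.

1.1 in/hour × 25.4 mm/in × 24 hour/day = 671 mm/day.

671 mm/day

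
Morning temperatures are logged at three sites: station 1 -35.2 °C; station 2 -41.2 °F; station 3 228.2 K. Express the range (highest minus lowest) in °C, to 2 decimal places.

9.75 °C

station 2: -41.2 °F = -40.667 °C.
station 3: 228.2 K = -44.950 °C.
Spread: (-35.200) − (-44.950) = 9.750 °C.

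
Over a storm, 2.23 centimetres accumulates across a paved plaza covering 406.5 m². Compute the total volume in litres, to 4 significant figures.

Depth: 2.23 cm × 10 = 22.3 mm.
1 mm over 1 m² is 1 L, so volume = 22.3 × 406.5 = 9064.95 L ≈ 9065 L.

9065 litres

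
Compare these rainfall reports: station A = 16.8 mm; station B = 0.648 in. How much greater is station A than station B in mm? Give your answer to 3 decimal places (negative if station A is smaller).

0.341 mm

station B: 0.648 in = 16.45920 mm.
Difference: 16.80000 − 16.45920 = 0.341 mm.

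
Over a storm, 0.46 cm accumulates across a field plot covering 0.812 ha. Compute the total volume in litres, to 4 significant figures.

Depth: 0.46 cm × 10 = 4.6 mm.
Area: 0.812 ha = 8120 m².
1 mm over 1 m² is 1 L, so volume = 4.6 × 8120 = 37352 L ≈ 37350 L.

37350 litres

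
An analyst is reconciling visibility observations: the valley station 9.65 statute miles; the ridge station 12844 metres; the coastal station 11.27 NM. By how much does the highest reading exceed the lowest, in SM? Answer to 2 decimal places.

4.99 SM

the ridge station: 12844 m = 7.9809 SM.
the coastal station: 11.27 nmi = 12.9693 SM.
Spread: 12.9693 − 7.9809 = 4.99 SM.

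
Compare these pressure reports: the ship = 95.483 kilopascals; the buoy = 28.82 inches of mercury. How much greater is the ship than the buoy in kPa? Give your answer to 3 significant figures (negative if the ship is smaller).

the buoy: 28.82 inHg = 97.5957 kPa.
Difference: 95.4830 − 97.5957 = -2.11 kPa.

-2.11 kPa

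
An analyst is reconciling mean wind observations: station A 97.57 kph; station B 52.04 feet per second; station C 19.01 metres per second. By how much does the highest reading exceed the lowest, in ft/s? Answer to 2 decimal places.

station A: 97.57 km/h = 88.9199 ft/s.
station C: 19.01 m/s = 62.3688 ft/s.
Spread: 88.9199 − 52.0400 = 36.88 ft/s.

36.88 ft/s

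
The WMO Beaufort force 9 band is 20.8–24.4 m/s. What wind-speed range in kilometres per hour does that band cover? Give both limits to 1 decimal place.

20.8–24.4 m/s × 3.6 = 74.9–87.8 km/h.

74.9 to 87.8 km/h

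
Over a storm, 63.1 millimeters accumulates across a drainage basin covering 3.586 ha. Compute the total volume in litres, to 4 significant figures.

2263000 litres

Area: 3.586 ha = 35860 m².
1 mm over 1 m² is 1 L, so volume = 63.1 × 35860 = 2262766 L ≈ 2263000 L.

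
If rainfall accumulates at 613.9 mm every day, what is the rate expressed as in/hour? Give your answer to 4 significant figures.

613.9 mm/day × 0.0393701 in/mm × 0.0416667 day/hour = 1.007 in/hour.

1.007 in/hour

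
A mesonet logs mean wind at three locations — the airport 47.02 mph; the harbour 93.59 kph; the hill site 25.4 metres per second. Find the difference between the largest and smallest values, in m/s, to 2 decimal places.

the airport: 47.02 mph = 21.0198 m/s.
the harbour: 93.59 km/h = 25.9972 m/s.
Spread: 25.9972 − 21.0198 = 4.98 m/s.

4.98 m/s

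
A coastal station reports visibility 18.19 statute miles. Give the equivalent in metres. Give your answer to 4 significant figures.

29270 m

1 SM = 1609.34 m, so 18.19 × 1609.34 = 29270 m.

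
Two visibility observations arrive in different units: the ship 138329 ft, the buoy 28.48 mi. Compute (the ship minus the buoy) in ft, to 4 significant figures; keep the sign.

the buoy: 28.48 SM = 150374.40 ft.
Difference: 138329.00 − 150374.40 = -12050 ft.

-12050 ft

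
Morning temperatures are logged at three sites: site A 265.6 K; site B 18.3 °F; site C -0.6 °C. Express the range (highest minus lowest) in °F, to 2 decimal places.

12.62 °F

site A: 265.6 K = -7.550 °C.
site B: 18.3 °F = -7.611 °C.
Spread: (-0.600) − (-7.611) = 7.011 °C = 12.62 °F.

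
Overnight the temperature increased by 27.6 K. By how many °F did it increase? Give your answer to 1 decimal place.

A change of 1 °C equals a change of 1.8 °F: Δ°F = 27.6 × 1.8 = 49.7 °F.

49.7 °F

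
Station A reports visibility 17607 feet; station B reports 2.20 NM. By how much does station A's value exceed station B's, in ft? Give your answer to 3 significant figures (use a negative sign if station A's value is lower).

4240 ft

station B: 2.20 nmi = 13367.45 ft.
Difference: 17607.00 − 13367.45 = 4240 ft.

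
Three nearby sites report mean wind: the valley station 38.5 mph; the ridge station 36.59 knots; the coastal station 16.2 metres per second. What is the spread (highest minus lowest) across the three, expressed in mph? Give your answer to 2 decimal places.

the ridge station: 36.59 kt = 42.1070 mph.
the coastal station: 16.2 m/s = 36.2384 mph.
Spread: 42.1070 − 36.2384 = 5.87 mph.

5.87 mph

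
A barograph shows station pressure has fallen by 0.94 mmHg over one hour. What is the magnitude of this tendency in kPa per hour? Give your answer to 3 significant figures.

0.125 kPa per hour

0.94 mmHg / 1 h × 0.133322 kPa/mmHg = 0.125 kPa/h.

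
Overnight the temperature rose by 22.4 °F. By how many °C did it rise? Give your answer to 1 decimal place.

12.4 °C

For a temperature change the 32° offset cancels: Δ°C = 22.4 × 0.5556 = 12.4 °C.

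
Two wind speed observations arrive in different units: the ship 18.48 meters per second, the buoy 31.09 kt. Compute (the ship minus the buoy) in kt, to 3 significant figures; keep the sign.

the ship: 18.48 m/s = 35.9222 kt.
Difference: 35.9222 − 31.0900 = 4.83 kt.

4.83 kt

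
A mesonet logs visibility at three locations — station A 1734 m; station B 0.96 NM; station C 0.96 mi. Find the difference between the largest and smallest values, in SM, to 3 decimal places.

0.145 SM

station A: 1734 m = 1.07746 SM.
station B: 0.96 nmi = 1.10475 SM.
Spread: 1.10475 − 0.96000 = 0.145 SM.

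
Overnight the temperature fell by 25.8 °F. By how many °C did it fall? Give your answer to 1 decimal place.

A change of 1 °C equals a change of 1.8 °F: Δ°C = 25.8 × 0.5556 = 14.3 °C.

14.3 °C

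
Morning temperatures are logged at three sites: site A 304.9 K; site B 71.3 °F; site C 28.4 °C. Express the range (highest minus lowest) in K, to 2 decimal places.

9.92 K

site A: 304.9 K = 31.750 °C.
site B: 71.3 °F = 21.833 °C.
Spread: 31.750 − 21.833 = 9.917 °C.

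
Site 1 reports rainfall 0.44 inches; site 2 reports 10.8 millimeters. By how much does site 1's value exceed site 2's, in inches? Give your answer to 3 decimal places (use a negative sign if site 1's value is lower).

0.015 in

site 2: 10.8 mm = 0.42520 in.
Difference: 0.44000 − 0.42520 = 0.015 in.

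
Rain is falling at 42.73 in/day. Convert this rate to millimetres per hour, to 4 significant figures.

45.22 mm/hour

42.73 in/day × 25.4 mm/in × 0.0416667 day/hour = 45.22 mm/hour.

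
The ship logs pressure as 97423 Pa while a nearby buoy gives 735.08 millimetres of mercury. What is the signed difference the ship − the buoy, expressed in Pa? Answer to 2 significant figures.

-580 Pa

the buoy: 735.08 mmHg = 98002.62 Pa.
Difference: 97423.00 − 98002.62 = -580 Pa.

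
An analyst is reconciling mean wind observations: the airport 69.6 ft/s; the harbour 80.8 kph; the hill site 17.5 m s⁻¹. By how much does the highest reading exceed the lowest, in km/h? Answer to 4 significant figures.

the airport: 69.6 ft/s = 76.3707 km/h.
the hill site: 17.5 m/s = 63.0000 km/h.
Spread: 80.8000 − 63.0000 = 17.80 km/h.

17.80 km/h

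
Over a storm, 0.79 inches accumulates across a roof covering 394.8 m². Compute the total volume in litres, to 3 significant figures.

7920 litres

Depth: 0.79 in × 25.4 = 20.066 mm.
1 mm over 1 m² is 1 L, so volume = 20.066 × 394.8 = 7922.0568 L ≈ 7920 L.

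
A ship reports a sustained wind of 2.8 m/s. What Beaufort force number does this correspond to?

Beaufort force 2

2.8 m/s lies in the Beaufort 2 band (light breeze, 1.6–3.3 m/s).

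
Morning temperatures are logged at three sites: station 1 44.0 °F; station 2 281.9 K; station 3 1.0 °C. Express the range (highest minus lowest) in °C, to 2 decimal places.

station 1: 44.0 °F = 6.667 °C.
station 2: 281.9 K = 8.750 °C.
Spread: 8.750 − 1.000 = 7.750 °C.

7.75 °C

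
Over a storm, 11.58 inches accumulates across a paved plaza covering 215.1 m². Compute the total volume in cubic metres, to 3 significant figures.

63.3 cubic metres

Depth: 11.58 in × 25.4 = 294.132 mm.
1 mm over 1 m² is 1 L, so volume = 294.132 × 215.1 = 63267.793 L = 63.3 m³.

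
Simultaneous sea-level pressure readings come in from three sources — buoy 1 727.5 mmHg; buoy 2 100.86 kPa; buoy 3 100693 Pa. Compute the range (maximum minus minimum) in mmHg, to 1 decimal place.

29.0 mmHg

buoy 2: 100.86 kPa = 756.512 mmHg.
buoy 3: 100693 Pa = 755.260 mmHg.
Spread: 756.512 − 727.500 = 29.0 mmHg.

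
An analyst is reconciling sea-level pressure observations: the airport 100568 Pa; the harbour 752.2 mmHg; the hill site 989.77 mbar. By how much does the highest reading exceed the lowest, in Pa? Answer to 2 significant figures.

the harbour: 752.2 mmHg = 100285.10 Pa.
the hill site: 989.77 mb = 98977.00 Pa.
Spread: 100568.00 − 98977.00 = 1600 Pa.

1600 Pa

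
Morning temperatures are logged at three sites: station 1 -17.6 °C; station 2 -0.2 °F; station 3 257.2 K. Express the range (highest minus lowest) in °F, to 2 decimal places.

3.49 °F

station 2: -0.2 °F = -17.889 °C.
station 3: 257.2 K = -15.950 °C.
Spread: (-15.950) − (-17.889) = 1.939 °C = 3.49 °F.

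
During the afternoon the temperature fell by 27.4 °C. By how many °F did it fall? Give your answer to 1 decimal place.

49.3 °F

A change of 1 °C equals a change of 1.8 °F: Δ°F = 27.4 × 1.8 = 49.3 °F.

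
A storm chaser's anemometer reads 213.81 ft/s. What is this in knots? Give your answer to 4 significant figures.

1 ft/s = 0.592484 kt, so 213.81 × 0.592484 = 126.7 kt.

126.7 kt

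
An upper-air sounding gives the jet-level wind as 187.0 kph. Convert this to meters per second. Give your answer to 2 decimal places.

51.94 m/s

1 km/h = 0.277778 m/s, so 187.0 × 0.277778 = 51.94 m/s.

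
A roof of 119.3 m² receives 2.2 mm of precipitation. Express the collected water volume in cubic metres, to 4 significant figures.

0.2625 cubic metres

1 mm over 1 m² is 1 L, so volume = 2.2 × 119.3 = 262.46 L = 0.2625 m³.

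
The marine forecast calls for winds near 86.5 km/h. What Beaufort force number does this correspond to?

Beaufort force 9

86.5 km/h = 24.0 m/s, which is Beaufort 9 (strong gale, 20.8–24.4 m/s).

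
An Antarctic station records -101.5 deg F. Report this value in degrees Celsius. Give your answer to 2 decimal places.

-74.17 °C

°C = (°F − 32) × 5/9 = (-101.5 − 32) / 1.8 = -74.17 °C.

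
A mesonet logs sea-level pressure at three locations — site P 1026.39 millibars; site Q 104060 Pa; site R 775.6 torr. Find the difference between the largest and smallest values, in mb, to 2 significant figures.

site Q: 104060 Pa = 1040.60 mb.
site R: 775.6 mmHg = 1034.05 mb.
Spread: 1040.60 − 1026.39 = 14 mb.

14 mb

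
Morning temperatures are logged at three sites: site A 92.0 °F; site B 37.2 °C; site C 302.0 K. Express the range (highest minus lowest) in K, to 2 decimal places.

site A: 92.0 °F = 33.333 °C.
site C: 302.0 K = 28.850 °C.
Spread: 37.200 − 28.850 = 8.350 °C.

8.35 K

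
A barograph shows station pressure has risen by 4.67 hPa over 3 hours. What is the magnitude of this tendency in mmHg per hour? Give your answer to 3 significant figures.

1.17 mmHg per hour

4.67 hPa / 3 h × 0.750062 mmHg/hPa = 1.17 mmHg/h.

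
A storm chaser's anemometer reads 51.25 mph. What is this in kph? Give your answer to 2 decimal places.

82.48 km/h

1 mph = 1.60934 km/h, so 51.25 × 1.60934 = 82.48 km/h.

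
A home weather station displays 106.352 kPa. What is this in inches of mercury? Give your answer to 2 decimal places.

1 kPa = 0.2953 inHg, so 106.352 × 0.2953 = 31.41 inHg.

31.41 inHg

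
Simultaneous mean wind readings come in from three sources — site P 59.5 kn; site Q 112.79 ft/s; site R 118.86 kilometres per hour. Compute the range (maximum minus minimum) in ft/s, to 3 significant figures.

site P: 59.5 kt = 100.425 ft/s.
site R: 118.86 km/h = 108.322 ft/s.
Spread: 112.790 − 100.425 = 12.4 ft/s.

12.4 ft/s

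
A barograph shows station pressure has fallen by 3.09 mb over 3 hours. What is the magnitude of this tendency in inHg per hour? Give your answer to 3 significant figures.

0.0304 inHg per hour

3.09 mb / 3 h × 0.02953 inHg/mb = 0.0304 inHg/h.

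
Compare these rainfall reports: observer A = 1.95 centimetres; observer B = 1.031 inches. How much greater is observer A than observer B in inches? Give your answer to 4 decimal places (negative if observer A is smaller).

observer A: 1.95 cm = 0.767717 in.
Difference: 0.767717 − 1.031000 = -0.2633 in.

-0.2633 in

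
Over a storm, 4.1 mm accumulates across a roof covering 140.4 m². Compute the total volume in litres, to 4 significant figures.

575.6 litres

1 mm over 1 m² is 1 L, so volume = 4.1 × 140.4 = 575.64 L ≈ 575.6 L.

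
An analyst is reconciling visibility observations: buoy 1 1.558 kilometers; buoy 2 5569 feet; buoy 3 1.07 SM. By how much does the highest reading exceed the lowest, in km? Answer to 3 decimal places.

0.164 km

buoy 2: 5569 ft = 1.69743 km.
buoy 3: 1.07 SM = 1.72200 km.
Spread: 1.72200 − 1.55800 = 0.164 km.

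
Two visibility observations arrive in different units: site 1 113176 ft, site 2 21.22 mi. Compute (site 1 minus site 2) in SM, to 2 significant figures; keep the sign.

0.21 SM

site 1: 113176 ft = 21.4348 SM.
Difference: 21.4348 − 21.2200 = 0.21 SM.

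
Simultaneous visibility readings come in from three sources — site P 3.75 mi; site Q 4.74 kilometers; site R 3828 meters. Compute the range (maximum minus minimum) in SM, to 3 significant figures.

1.37 SM

site Q: 4.74 km = 2.9453 SM.
site R: 3828 m = 2.3786 SM.
Spread: 3.7500 − 2.3786 = 1.37 SM.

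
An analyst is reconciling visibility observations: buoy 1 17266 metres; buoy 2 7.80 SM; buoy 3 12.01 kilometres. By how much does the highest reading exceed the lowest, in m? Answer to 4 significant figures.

buoy 2: 7.80 SM = 12552.88 m.
buoy 3: 12.01 km = 12010.00 m.
Spread: 17266.00 − 12010.00 = 5256 m.

5256 m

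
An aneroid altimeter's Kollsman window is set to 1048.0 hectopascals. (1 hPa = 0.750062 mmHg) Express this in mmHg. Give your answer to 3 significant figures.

786 mmHg

1 hPa = 0.750062 mmHg, so 1048.0 × 0.750062 = 786 mmHg.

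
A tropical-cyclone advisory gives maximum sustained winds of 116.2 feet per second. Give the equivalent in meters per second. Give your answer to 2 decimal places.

1 ft/s = 0.3048 m/s, so 116.2 × 0.3048 = 35.42 m/s.

35.42 m/s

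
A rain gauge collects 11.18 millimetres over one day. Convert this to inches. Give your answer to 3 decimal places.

1 mm = 0.0393701 in, so 11.18 × 0.0393701 = 0.440 in.

0.440 in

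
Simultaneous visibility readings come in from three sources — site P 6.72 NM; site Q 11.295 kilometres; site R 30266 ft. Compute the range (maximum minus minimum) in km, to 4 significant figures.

site P: 6.72 nmi = 12.44544 km.
site R: 30266 ft = 9.22508 km.
Spread: 12.44544 − 9.22508 = 3.220 km.

3.220 km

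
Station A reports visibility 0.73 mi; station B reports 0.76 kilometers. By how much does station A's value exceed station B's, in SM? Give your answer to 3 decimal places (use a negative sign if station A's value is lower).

0.258 SM

station B: 0.76 km = 0.47224 SM.
Difference: 0.73000 − 0.47224 = 0.258 SM.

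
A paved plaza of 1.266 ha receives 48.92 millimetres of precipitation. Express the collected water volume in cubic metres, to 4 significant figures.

Area: 1.266 ha = 12660 m².
1 mm over 1 m² is 1 L, so volume = 48.92 × 12660 = 619327.2 L = 619.3 m³.

619.3 cubic metres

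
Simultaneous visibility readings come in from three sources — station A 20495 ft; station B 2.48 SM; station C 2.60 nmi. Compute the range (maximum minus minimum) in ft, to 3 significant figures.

7400 ft

station B: 2.48 SM = 13094.40 ft.
station C: 2.60 nmi = 15797.90 ft.
Spread: 20495.00 − 13094.40 = 7400 ft.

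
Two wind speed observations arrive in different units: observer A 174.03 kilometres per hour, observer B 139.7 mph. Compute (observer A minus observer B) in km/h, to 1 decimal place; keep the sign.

observer B: 139.7 mph = 224.825 km/h.
Difference: 174.030 − 224.825 = -50.8 km/h.

-50.8 km/h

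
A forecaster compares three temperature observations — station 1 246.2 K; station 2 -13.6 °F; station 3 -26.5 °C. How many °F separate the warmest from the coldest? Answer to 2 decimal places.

station 1: 246.2 K = -26.950 °C.
station 2: -13.6 °F = -25.333 °C.
Spread: (-25.333) − (-26.950) = 1.617 °C = 2.91 °F.

2.91 °F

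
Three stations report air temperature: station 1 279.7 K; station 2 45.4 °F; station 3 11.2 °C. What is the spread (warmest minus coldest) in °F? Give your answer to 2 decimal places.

station 1: 279.7 K = 6.550 °C.
station 2: 45.4 °F = 7.444 °C.
Spread: 11.200 − 6.550 = 4.650 °C = 8.37 °F.

8.37 °F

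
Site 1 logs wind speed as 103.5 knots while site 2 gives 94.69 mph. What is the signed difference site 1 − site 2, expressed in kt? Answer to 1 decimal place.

site 2: 94.69 mph = 82.283 kt.
Difference: 103.500 − 82.283 = 21.2 kt.

21.2 kt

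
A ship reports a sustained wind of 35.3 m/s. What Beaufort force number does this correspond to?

35.3 m/s lies in the Beaufort 12 band (hurricane force, ≥32.7 m/s).

Beaufort force 12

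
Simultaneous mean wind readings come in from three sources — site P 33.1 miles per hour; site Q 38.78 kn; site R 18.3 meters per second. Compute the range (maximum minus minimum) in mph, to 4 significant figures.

site Q: 38.78 kt = 44.6272 mph.
site R: 18.3 m/s = 40.9359 mph.
Spread: 44.6272 − 33.1000 = 11.53 mph.

11.53 mph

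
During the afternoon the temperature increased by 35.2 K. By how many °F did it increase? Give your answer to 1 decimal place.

63.4 °F

Converting a difference, only the 9/5 scale factor applies: Δ°F = 35.2 × 1.8 = 63.4 °F.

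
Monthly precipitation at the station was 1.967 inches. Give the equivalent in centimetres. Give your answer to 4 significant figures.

1 in = 2.54 cm, so 1.967 × 2.54 = 4.996 cm.

4.996 cm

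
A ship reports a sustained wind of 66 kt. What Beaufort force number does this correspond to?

66 kt lies in the Beaufort 12 band (hurricane force, ≥64 kt).

Beaufort force 12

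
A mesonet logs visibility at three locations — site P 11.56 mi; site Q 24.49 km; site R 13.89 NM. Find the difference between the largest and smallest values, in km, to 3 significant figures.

site P: 11.56 SM = 18.6040 km.
site R: 13.89 nmi = 25.7243 km.
Spread: 25.7243 − 18.6040 = 7.12 km.

7.12 km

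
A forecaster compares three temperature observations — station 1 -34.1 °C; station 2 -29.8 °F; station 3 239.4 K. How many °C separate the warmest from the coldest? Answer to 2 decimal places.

0.58 °C

station 2: -29.8 °F = -34.333 °C.
station 3: 239.4 K = -33.750 °C.
Spread: (-33.750) − (-34.333) = 0.583 °C.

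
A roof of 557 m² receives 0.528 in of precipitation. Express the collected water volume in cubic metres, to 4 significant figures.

7.470 cubic metres

Depth: 0.528 in × 25.4 = 13.4112 mm.
1 mm over 1 m² is 1 L, so volume = 13.4112 × 557 = 7470.0384 L = 7.470 m³.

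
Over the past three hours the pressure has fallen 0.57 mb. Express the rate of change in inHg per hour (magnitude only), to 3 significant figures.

0.57 mb / 3 h × 0.02953 inHg/mb = 0.00561 inHg/h.

0.00561 inHg per hour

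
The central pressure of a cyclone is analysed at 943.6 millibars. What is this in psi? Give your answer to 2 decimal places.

13.69 psi

1 mb = 0.0145038 psi, so 943.6 × 0.0145038 = 13.69 psi.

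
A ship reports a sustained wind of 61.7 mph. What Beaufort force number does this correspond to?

61.7 mph = 27.6 m/s, which is Beaufort 10 (storm, 24.5–28.4 m/s).

Beaufort force 10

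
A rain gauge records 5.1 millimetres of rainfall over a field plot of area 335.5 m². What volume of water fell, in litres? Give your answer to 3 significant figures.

1710 litres

1 mm over 1 m² is 1 L, so volume = 5.1 × 335.5 = 1711.05 L ≈ 1710 L.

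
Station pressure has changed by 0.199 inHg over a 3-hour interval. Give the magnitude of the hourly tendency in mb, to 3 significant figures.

0.199 inHg / 3 h × 33.8639 mb/inHg = 2.25 mb/h.

2.25 mb per hour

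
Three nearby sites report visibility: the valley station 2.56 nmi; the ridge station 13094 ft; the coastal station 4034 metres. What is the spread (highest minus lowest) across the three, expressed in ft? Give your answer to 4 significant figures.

the valley station: 2.56 nmi = 15554.86 ft.
the coastal station: 4034 m = 13234.91 ft.
Spread: 15554.86 − 13094.00 = 2461 ft.

2461 ft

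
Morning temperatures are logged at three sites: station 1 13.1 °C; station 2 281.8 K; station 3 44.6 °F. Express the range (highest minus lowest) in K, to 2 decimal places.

station 2: 281.8 K = 8.650 °C.
station 3: 44.6 °F = 7.000 °C.
Spread: 13.100 − 7.000 = 6.100 °C.

6.10 K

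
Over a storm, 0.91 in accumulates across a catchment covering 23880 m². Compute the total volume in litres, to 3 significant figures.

552000 litres

Depth: 0.91 in × 25.4 = 23.114 mm.
1 mm over 1 m² is 1 L, so volume = 23.114 × 23880 = 551962.32 L ≈ 552000 L.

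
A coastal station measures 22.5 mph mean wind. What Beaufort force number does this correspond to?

Beaufort force 5

22.5 mph = 10.1 m/s, which is Beaufort 5 (fresh breeze, 8.0–10.7 m/s).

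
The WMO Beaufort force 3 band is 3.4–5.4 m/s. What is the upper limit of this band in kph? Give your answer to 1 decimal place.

3.4–5.4 m/s × 3.6 = 12.2–19.4 km/h.

19.4 km/h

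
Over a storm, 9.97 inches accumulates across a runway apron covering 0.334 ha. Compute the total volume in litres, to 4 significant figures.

845800 litres

Depth: 9.97 in × 25.4 = 253.238 mm.
Area: 0.334 ha = 3340 m².
1 mm over 1 m² is 1 L, so volume = 253.238 × 3340 = 845814.92 L ≈ 845800 L.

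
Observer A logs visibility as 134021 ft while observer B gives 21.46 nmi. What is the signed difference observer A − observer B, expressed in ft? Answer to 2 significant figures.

observer B: 21.46 nmi = 130393.44 ft.
Difference: 134021.00 − 130393.44 = 3600 ft.

3600 ft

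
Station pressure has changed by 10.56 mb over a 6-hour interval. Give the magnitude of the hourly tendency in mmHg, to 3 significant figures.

10.56 mb / 6 h × 0.750062 mmHg/mb = 1.32 mmHg/h.

1.32 mmHg per hour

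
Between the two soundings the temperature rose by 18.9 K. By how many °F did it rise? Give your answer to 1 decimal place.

For a temperature change the 32° offset cancels: Δ°F = 18.9 × 1.8 = 34.0 °F.

34.0 °F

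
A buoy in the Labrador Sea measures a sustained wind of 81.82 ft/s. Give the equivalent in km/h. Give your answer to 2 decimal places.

1 ft/s = 1.09728 km/h, so 81.82 × 1.09728 = 89.78 km/h.

89.78 km/h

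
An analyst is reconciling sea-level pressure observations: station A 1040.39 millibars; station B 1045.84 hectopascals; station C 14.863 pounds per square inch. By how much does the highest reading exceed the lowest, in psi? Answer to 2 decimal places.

0.31 psi

station A: 1040.39 mb = 15.0896 psi.
station B: 1045.84 hPa = 15.1686 psi.
Spread: 15.1686 − 14.8630 = 0.31 psi.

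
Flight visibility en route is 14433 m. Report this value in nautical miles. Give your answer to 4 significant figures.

1 m = 0.000539957 nmi, so 14433 × 0.000539957 = 7.793 nmi.

7.793 nmi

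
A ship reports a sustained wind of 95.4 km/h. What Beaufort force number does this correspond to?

Beaufort force 10

95.4 km/h = 26.5 m/s, which is Beaufort 10 (storm, 24.5–28.4 m/s).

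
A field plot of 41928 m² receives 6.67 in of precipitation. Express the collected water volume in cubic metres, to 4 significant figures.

7103 cubic metres

Depth: 6.67 in × 25.4 = 169.418 mm.
1 mm over 1 m² is 1 L, so volume = 169.418 × 41928 = 7103357.9 L = 7103 m³.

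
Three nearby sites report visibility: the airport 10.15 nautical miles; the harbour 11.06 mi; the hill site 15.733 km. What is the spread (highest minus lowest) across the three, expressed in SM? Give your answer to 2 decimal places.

the airport: 10.15 nmi = 11.6804 SM.
the hill site: 15.733 km = 9.7760 SM.
Spread: 11.6804 − 9.7760 = 1.90 SM.

1.90 SM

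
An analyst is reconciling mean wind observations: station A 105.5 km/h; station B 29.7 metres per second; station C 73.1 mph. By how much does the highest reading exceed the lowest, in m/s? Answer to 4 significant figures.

station A: 105.5 km/h = 29.30556 m/s.
station C: 73.1 mph = 32.67862 m/s.
Spread: 32.67862 − 29.30556 = 3.373 m/s.

3.373 m/s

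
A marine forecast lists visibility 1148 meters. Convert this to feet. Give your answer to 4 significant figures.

1 m = 3.28084 ft, so 1148 × 3.28084 = 3766 ft.

3766 ft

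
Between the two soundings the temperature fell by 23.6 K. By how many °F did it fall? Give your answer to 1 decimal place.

42.5 °F

A change of 1 °C equals a change of 1.8 °F: Δ°F = 23.6 × 1.8 = 42.5 °F.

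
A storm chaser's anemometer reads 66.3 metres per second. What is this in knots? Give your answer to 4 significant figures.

128.9 kt

1 m/s = 1.94384 kt, so 66.3 × 1.94384 = 128.9 kt.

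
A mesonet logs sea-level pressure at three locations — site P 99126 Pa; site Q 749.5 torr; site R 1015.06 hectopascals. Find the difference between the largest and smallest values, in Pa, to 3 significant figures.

2380 Pa

site Q: 749.5 mmHg = 99925.13 Pa.
site R: 1015.06 hPa = 101506.00 Pa.
Spread: 101506.00 − 99126.00 = 2380 Pa.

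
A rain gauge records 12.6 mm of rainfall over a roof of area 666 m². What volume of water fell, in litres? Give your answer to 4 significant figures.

1 mm over 1 m² is 1 L, so volume = 12.6 × 666 = 8391.6 L ≈ 8392 L.

8392 litres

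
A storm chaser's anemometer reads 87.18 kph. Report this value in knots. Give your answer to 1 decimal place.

47.1 kt

1 km/h = 0.539957 kt, so 87.18 × 0.539957 = 47.1 kt.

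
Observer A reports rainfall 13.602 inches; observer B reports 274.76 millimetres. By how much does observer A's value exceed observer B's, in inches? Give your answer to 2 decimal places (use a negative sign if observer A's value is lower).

2.78 in

observer B: 274.76 mm = 10.8173 in.
Difference: 13.6020 − 10.8173 = 2.78 in.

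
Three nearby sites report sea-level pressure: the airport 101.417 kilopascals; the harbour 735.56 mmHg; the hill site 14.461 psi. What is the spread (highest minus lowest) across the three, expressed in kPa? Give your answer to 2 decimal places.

3.35 kPa

the harbour: 735.56 mmHg = 98.0666 kPa.
the hill site: 14.461 psi = 99.7051 kPa.
Spread: 101.4170 − 98.0666 = 3.35 kPa.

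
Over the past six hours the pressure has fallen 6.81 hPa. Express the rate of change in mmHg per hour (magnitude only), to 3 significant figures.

6.81 hPa / 6 h × 0.750062 mmHg/hPa = 0.851 mmHg/h.

0.851 mmHg per hour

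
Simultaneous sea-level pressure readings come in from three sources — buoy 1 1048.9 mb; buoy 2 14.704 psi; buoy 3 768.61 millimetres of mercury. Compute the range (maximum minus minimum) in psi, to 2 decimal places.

buoy 1: 1048.9 mb = 15.2130 psi.
buoy 3: 768.61 mmHg = 14.8624 psi.
Spread: 15.2130 − 14.7040 = 0.51 psi.

0.51 psi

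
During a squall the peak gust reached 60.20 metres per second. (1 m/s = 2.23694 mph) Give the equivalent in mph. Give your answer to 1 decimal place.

134.7 mph

1 m/s = 2.23694 mph, so 60.20 × 2.23694 = 134.7 mph.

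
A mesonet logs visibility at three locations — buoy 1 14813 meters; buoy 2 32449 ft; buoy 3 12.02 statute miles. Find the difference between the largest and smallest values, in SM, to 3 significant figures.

5.87 SM

buoy 1: 14813 m = 9.2044 SM.
buoy 2: 32449 ft = 6.1456 SM.
Spread: 12.0200 − 6.1456 = 5.87 SM.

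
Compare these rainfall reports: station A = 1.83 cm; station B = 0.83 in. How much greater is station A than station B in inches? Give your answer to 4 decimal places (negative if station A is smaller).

-0.1095 in

station A: 1.83 cm = 0.720472 in.
Difference: 0.720472 − 0.830000 = -0.1095 in.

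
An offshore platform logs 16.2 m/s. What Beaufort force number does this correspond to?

Beaufort force 7

16.2 m/s lies in the Beaufort 7 band (near gale, 13.9–17.1 m/s).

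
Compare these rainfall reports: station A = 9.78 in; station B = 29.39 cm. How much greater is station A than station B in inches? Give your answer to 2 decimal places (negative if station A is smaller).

station B: 29.39 cm = 11.5709 in.
Difference: 9.7800 − 11.5709 = -1.79 in.

-1.79 in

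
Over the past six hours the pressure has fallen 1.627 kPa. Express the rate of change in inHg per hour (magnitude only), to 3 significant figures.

1.627 kPa / 6 h × 0.2953 inHg/kPa = 0.0801 inHg/h.

0.0801 inHg per hour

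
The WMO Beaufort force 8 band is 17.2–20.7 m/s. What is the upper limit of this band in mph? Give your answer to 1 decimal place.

46.3 mph

17.2–20.7 m/s × 2.237 = 38.5–46.3 mph.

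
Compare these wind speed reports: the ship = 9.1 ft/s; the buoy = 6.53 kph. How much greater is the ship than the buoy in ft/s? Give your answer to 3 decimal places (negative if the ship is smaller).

the buoy: 6.53 km/h = 5.95108 ft/s.
Difference: 9.10000 − 5.95108 = 3.149 ft/s.

3.149 ft/s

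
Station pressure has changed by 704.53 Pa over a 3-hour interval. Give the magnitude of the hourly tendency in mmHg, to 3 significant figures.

704.53 Pa / 3 h × 0.00750062 mmHg/Pa = 1.76 mmHg/h.

1.76 mmHg per hour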